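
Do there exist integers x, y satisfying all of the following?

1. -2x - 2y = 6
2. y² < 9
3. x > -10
Yes

Take x = -3, y = 0. Substituting into each constraint:
  (1) -2(-3) - 2(0) = 6 ✓
  (2) y² = (0)² = 0, and 0 < 9 ✓
  (3) -3 > -10 ✓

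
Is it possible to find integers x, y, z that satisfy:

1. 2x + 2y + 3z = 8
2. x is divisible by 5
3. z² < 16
Yes

Take x = 0, y = 1, z = 2. Substituting into each constraint:
  (1) 2(0) + 2(1) + 3(2) = 8 ✓
  (2) 0 = 5 × 0, remainder 0 ✓
  (3) z² = (2)² = 4, and 4 < 16 ✓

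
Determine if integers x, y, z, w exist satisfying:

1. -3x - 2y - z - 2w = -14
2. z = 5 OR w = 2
Yes

Take x = 1, y = 3, z = 5, w = 0. Substituting into each constraint:
  (1) -3(1) - 2(3) + (-5) - 2(0) = -14 ✓
  (2) z = 5, target 5 ✓ (first branch holds)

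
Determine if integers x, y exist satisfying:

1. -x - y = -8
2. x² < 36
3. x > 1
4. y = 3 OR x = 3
Yes

Take x = 3, y = 5. Substituting into each constraint:
  (1) (-3) + (-5) = -8 ✓
  (2) x² = (3)² = 9, and 9 < 36 ✓
  (3) 3 > 1 ✓
  (4) x = 3, target 3 ✓ (second branch holds)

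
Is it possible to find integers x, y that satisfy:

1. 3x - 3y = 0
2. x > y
No

The full constraint system is jointly infeasible over the integers. Each constraint and what it forces:

  - 3x - 3y = 0: is a linear equation tying the variables together
  - x > y: bounds one variable relative to another variable

From the equation, x − y = 0, i.e. x − y = 0; but x > y requires x − y ≥ 1. Contradiction.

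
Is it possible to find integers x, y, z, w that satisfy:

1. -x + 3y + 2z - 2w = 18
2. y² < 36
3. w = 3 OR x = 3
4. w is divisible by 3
Yes

Take x = 0, y = 2, z = 9, w = 3. Substituting into each constraint:
  (1) 0 + 3(2) + 2(9) - 2(3) = 18 ✓
  (2) y² = (2)² = 4, and 4 < 36 ✓
  (3) w = 3, target 3 ✓ (first branch holds)
  (4) 3 = 3 × 1, remainder 0 ✓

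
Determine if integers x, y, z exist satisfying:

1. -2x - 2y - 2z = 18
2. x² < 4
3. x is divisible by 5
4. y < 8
Yes

Take x = 0, y = 0, z = -9. Substituting into each constraint:
  (1) -2(0) - 2(0) - 2(-9) = 18 ✓
  (2) x² = (0)² = 0, and 0 < 4 ✓
  (3) 0 = 5 × 0, remainder 0 ✓
  (4) 0 < 8 ✓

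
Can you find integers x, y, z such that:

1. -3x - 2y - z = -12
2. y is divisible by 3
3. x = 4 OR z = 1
Yes

Take x = 4, y = -3, z = 6. Substituting into each constraint:
  (1) -3(4) - 2(-3) + (-6) = -12 ✓
  (2) -3 = 3 × -1, remainder 0 ✓
  (3) x = 4, target 4 ✓ (first branch holds)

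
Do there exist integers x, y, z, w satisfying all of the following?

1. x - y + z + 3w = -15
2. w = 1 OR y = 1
Yes

Take x = 0, y = 1, z = -14, w = 0. Substituting into each constraint:
  (1) 0 + (-1) + (-14) + 3(0) = -15 ✓
  (2) y = 1, target 1 ✓ (second branch holds)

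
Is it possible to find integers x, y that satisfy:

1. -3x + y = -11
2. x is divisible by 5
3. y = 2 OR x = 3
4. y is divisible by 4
No

A contradictory subset is {-3x + y = -11, y = 2 OR x = 3, y is divisible by 4}. No integer assignment can satisfy these jointly:

  - -3x + y = -11: is a linear equation tying the variables together
  - y = 2 OR x = 3: forces a choice: either y = 2 or x = 3
  - y is divisible by 4: restricts y to multiples of 4

Split on the disjunction (y = 2 OR x = 3):
  • If y = 2: this contradicts the divisibility constraint — 2 is not a multiple of 4.
  • If x = 3: with x = 3, writing y = 4y', every remaining term of the linear equation is divisible by 4, so the left side is ≡ 0 (mod 4); but the right side -2 ≡ 2 (mod 4). No integers can satisfy it.
Both branches are infeasible, so the system has no integer solution.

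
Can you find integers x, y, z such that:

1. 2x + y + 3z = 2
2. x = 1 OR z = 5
Yes

Take x = 0, y = -13, z = 5. Substituting into each constraint:
  (1) 2(0) + (-13) + 3(5) = 2 ✓
  (2) z = 5, target 5 ✓ (second branch holds)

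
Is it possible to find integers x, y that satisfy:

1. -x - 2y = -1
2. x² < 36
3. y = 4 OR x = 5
Yes

Take x = 5, y = -2. Substituting into each constraint:
  (1) (-5) - 2(-2) = -1 ✓
  (2) x² = (5)² = 25, and 25 < 36 ✓
  (3) x = 5, target 5 ✓ (second branch holds)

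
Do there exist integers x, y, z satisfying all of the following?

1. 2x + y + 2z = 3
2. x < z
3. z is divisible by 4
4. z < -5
Yes

Take x = -9, y = 37, z = -8. Substituting into each constraint:
  (1) 2(-9) + 37 + 2(-8) = 3 ✓
  (2) -9 < -8 ✓
  (3) -8 = 4 × -2, remainder 0 ✓
  (4) -8 < -5 ✓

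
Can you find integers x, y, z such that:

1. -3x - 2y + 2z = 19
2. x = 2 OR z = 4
Yes

Take x = 3, y = -10, z = 4. Substituting into each constraint:
  (1) -3(3) - 2(-10) + 2(4) = 19 ✓
  (2) z = 4, target 4 ✓ (second branch holds)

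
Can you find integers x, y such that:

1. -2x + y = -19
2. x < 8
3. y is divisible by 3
Yes

Take x = 5, y = -9. Substituting into each constraint:
  (1) -2(5) + (-9) = -19 ✓
  (2) 5 < 8 ✓
  (3) -9 = 3 × -3, remainder 0 ✓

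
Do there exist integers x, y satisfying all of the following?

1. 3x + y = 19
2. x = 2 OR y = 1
Yes

Take x = 2, y = 13. Substituting into each constraint:
  (1) 3(2) + 13 = 19 ✓
  (2) x = 2, target 2 ✓ (first branch holds)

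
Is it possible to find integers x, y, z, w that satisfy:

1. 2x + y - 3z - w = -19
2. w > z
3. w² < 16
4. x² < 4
Yes

Take x = 0, y = -17, z = 0, w = 2. Substituting into each constraint:
  (1) 2(0) + (-17) - 3(0) + (-2) = -19 ✓
  (2) 2 > 0 ✓
  (3) w² = (2)² = 4, and 4 < 16 ✓
  (4) x² = (0)² = 0, and 0 < 4 ✓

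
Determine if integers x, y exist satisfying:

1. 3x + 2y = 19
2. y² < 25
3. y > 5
No

A contradictory subset is {y² < 25, y > 5}. No integer assignment can satisfy these jointly:

  - y² < 25: restricts y to |y| ≤ 4
  - y > 5: bounds one variable relative to a constant

Direct contradiction: the bounds on y require y ≥ 6 and y ≤ 4 simultaneously, which is empty.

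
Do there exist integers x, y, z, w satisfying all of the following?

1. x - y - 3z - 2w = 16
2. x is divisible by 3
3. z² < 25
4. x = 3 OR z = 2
Yes

Take x = 3, y = 0, z = -1, w = -5. Substituting into each constraint:
  (1) 3 + 0 - 3(-1) - 2(-5) = 16 ✓
  (2) 3 = 3 × 1, remainder 0 ✓
  (3) z² = (-1)² = 1, and 1 < 25 ✓
  (4) x = 3, target 3 ✓ (first branch holds)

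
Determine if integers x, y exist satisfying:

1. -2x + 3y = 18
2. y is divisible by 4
Yes

Take x = -9, y = 0. Substituting into each constraint:
  (1) -2(-9) + 3(0) = 18 ✓
  (2) 0 = 4 × 0, remainder 0 ✓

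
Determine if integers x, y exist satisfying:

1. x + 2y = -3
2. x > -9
Yes

Take x = -3, y = 0. Substituting into each constraint:
  (1) (-3) + 2(0) = -3 ✓
  (2) -3 > -9 ✓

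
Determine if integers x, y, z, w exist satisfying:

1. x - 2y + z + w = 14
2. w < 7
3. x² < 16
Yes

Take x = 0, y = 0, z = 8, w = 6. Substituting into each constraint:
  (1) 0 - 2(0) + 8 + 6 = 14 ✓
  (2) 6 < 7 ✓
  (3) x² = (0)² = 0, and 0 < 16 ✓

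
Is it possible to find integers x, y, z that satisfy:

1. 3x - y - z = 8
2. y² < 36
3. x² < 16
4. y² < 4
Yes

Take x = 0, y = 0, z = -8. Substituting into each constraint:
  (1) 3(0) + 0 + 8 = 8 ✓
  (2) y² = (0)² = 0, and 0 < 36 ✓
  (3) x² = (0)² = 0, and 0 < 16 ✓
  (4) y² = (0)² = 0, and 0 < 4 ✓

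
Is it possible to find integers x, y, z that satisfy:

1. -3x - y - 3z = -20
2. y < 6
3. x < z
Yes

Take x = 0, y = 5, z = 5. Substituting into each constraint:
  (1) -3(0) + (-5) - 3(5) = -20 ✓
  (2) 5 < 6 ✓
  (3) 0 < 5 ✓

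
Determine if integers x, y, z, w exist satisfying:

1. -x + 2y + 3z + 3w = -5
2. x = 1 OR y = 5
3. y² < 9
Yes

Take x = 1, y = 1, z = -7, w = 5. Substituting into each constraint:
  (1) (-1) + 2(1) + 3(-7) + 3(5) = -5 ✓
  (2) x = 1, target 1 ✓ (first branch holds)
  (3) y² = (1)² = 1, and 1 < 9 ✓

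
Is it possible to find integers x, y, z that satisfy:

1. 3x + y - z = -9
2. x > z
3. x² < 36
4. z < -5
Yes

Take x = 0, y = -15, z = -6. Substituting into each constraint:
  (1) 3(0) + (-15) + 6 = -9 ✓
  (2) 0 > -6 ✓
  (3) x² = (0)² = 0, and 0 < 36 ✓
  (4) -6 < -5 ✓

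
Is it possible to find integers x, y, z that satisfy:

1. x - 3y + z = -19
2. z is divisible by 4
Yes

Take x = 2, y = 7, z = 0. Substituting into each constraint:
  (1) 2 - 3(7) + 0 = -19 ✓
  (2) 0 = 4 × 0, remainder 0 ✓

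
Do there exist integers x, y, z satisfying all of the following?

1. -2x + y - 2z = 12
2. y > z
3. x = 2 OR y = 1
Yes

Take x = 2, y = 0, z = -8. Substituting into each constraint:
  (1) -2(2) + 0 - 2(-8) = 12 ✓
  (2) 0 > -8 ✓
  (3) x = 2, target 2 ✓ (first branch holds)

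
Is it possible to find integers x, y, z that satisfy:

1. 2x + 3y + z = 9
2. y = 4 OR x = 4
Yes

Take x = 4, y = 1, z = -2. Substituting into each constraint:
  (1) 2(4) + 3(1) + (-2) = 9 ✓
  (2) x = 4, target 4 ✓ (second branch holds)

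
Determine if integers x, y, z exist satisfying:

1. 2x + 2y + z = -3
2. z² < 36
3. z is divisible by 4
No

A contradictory subset is {2x + 2y + z = -3, z is divisible by 4}. No integer assignment can satisfy these jointly:

  - 2x + 2y + z = -3: is a linear equation tying the variables together
  - z is divisible by 4: restricts z to multiples of 4

Modular obstruction: writing z = 4z', every remaining term of the linear equation is divisible by 2, so the left side is ≡ 0 (mod 2); but the right side -3 ≡ 1 (mod 2). No integers can satisfy it.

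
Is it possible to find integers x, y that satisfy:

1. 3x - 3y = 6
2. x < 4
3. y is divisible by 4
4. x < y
No

A contradictory subset is {3x - 3y = 6, x < y}. No integer assignment can satisfy these jointly:

  - 3x - 3y = 6: is a linear equation tying the variables together
  - x < y: bounds one variable relative to another variable

From the equation, x − y = 2, i.e. y − x = -2; but y > x requires y − x ≥ 1. Contradiction.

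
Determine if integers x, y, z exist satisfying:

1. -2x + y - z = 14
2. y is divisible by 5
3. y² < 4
Yes

Take x = 0, y = 0, z = -14. Substituting into each constraint:
  (1) -2(0) + 0 + 14 = 14 ✓
  (2) 0 = 5 × 0, remainder 0 ✓
  (3) y² = (0)² = 0, and 0 < 4 ✓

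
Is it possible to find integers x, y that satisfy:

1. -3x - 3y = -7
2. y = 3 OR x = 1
No

Even the single constraint (-3x - 3y = -7) is infeasible over the integers.

  - -3x - 3y = -7: every term on the left is divisible by 3, so the LHS ≡ 0 (mod 3), but the RHS -7 is not — no integer solution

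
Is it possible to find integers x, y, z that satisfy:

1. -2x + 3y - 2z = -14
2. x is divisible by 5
Yes

Take x = 0, y = 0, z = 7. Substituting into each constraint:
  (1) -2(0) + 3(0) - 2(7) = -14 ✓
  (2) 0 = 5 × 0, remainder 0 ✓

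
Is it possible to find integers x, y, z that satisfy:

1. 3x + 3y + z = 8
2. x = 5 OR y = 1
Yes

Take x = 1, y = 1, z = 2. Substituting into each constraint:
  (1) 3(1) + 3(1) + 2 = 8 ✓
  (2) y = 1, target 1 ✓ (second branch holds)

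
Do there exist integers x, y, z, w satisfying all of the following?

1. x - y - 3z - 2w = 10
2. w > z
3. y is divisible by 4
Yes

Take x = 7, y = 0, z = -1, w = 0. Substituting into each constraint:
  (1) 7 + 0 - 3(-1) - 2(0) = 10 ✓
  (2) 0 > -1 ✓
  (3) 0 = 4 × 0, remainder 0 ✓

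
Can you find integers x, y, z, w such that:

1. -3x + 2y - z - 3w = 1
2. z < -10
Yes

Take x = 4, y = 1, z = -11, w = 0. Substituting into each constraint:
  (1) -3(4) + 2(1) + 11 - 3(0) = 1 ✓
  (2) -11 < -10 ✓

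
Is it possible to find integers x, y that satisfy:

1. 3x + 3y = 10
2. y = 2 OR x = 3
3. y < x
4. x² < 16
No

Even the single constraint (3x + 3y = 10) is infeasible over the integers.

  - 3x + 3y = 10: every term on the left is divisible by 3, so the LHS ≡ 0 (mod 3), but the RHS 10 is not — no integer solution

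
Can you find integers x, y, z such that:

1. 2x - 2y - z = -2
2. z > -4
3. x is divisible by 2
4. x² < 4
Yes

Take x = 0, y = 1, z = 0. Substituting into each constraint:
  (1) 2(0) - 2(1) + 0 = -2 ✓
  (2) 0 > -4 ✓
  (3) 0 = 2 × 0, remainder 0 ✓
  (4) x² = (0)² = 0, and 0 < 4 ✓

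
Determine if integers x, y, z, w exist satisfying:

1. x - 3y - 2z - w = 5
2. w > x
Yes

Take x = -1, y = 0, z = -3, w = 0. Substituting into each constraint:
  (1) (-1) - 3(0) - 2(-3) + 0 = 5 ✓
  (2) 0 > -1 ✓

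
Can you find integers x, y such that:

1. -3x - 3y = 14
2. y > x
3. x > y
No

Even the single constraint (-3x - 3y = 14) is infeasible over the integers.

  - -3x - 3y = 14: every term on the left is divisible by 3, so the LHS ≡ 0 (mod 3), but the RHS 14 is not — no integer solution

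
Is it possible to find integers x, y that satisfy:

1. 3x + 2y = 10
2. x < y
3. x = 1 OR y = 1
No

The full constraint system is jointly infeasible over the integers. Each constraint and what it forces:

  - 3x + 2y = 10: is a linear equation tying the variables together
  - x < y: bounds one variable relative to another variable
  - x = 1 OR y = 1: forces a choice: either x = 1 or y = 1

Split on the disjunction (x = 1 OR y = 1):
  • If x = 1: with x = 1, every remaining term of the linear equation is divisible by 2, so the left side is ≡ 0 (mod 2); but the right side 7 ≡ 1 (mod 2). No integers can satisfy it.
  • If y = 1: with y = 1, every remaining term of the linear equation is divisible by 3, so the left side is ≡ 0 (mod 3); but the right side 8 ≡ 2 (mod 3). No integers can satisfy it.
Both branches are infeasible, so the system has no integer solution.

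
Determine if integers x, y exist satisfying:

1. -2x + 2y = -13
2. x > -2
No

Even the single constraint (-2x + 2y = -13) is infeasible over the integers.

  - -2x + 2y = -13: every term on the left is divisible by 2, so the LHS ≡ 0 (mod 2), but the RHS -13 is not — no integer solution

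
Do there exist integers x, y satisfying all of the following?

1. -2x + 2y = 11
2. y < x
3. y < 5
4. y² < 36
No

Even the single constraint (-2x + 2y = 11) is infeasible over the integers.

  - -2x + 2y = 11: every term on the left is divisible by 2, so the LHS ≡ 0 (mod 2), but the RHS 11 is not — no integer solution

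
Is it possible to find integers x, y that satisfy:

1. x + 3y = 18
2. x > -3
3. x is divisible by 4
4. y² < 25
Yes

Take x = 12, y = 2. Substituting into each constraint:
  (1) 12 + 3(2) = 18 ✓
  (2) 12 > -3 ✓
  (3) 12 = 4 × 3, remainder 0 ✓
  (4) y² = (2)² = 4, and 4 < 25 ✓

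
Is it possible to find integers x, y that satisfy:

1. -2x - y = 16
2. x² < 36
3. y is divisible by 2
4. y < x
Yes

Take x = -5, y = -6. Substituting into each constraint:
  (1) -2(-5) + 6 = 16 ✓
  (2) x² = (-5)² = 25, and 25 < 36 ✓
  (3) -6 = 2 × -3, remainder 0 ✓
  (4) -6 < -5 ✓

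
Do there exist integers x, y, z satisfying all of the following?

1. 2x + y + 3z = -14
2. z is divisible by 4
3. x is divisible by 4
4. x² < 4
Yes

Take x = 0, y = -14, z = 0. Substituting into each constraint:
  (1) 2(0) + (-14) + 3(0) = -14 ✓
  (2) 0 = 4 × 0, remainder 0 ✓
  (3) 0 = 4 × 0, remainder 0 ✓
  (4) x² = (0)² = 0, and 0 < 4 ✓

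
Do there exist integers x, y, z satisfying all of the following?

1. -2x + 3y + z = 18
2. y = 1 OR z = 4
Yes

Take x = -7, y = 1, z = 1. Substituting into each constraint:
  (1) -2(-7) + 3(1) + 1 = 18 ✓
  (2) y = 1, target 1 ✓ (first branch holds)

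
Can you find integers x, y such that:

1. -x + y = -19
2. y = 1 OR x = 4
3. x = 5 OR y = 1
Yes

Take x = 20, y = 1. Substituting into each constraint:
  (1) (-20) + 1 = -19 ✓
  (2) y = 1, target 1 ✓ (first branch holds)
  (3) y = 1, target 1 ✓ (second branch holds)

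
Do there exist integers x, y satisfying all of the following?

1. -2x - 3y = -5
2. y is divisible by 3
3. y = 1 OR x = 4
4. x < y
No

A contradictory subset is {-2x - 3y = -5, y = 1 OR x = 4, x < y}. No integer assignment can satisfy these jointly:

  - -2x - 3y = -5: is a linear equation tying the variables together
  - y = 1 OR x = 4: forces a choice: either y = 1 or x = 4
  - x < y: bounds one variable relative to another variable

Split on the disjunction (y = 1 OR x = 4):
  • If y = 1: the equation forces x = 1, giving (y, x) = (1, 1), which violates y > x.
  • If x = 4: the equation forces y = -1, giving (x, y) = (4, -1), which violates y > x.
Both branches are infeasible, so the system has no integer solution.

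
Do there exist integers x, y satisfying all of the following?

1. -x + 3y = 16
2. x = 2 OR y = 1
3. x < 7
Yes

Take x = 2, y = 6. Substituting into each constraint:
  (1) (-2) + 3(6) = 16 ✓
  (2) x = 2, target 2 ✓ (first branch holds)
  (3) 2 < 7 ✓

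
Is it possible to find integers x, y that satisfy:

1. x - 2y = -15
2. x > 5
Yes

Take x = 7, y = 11. Substituting into each constraint:
  (1) 7 - 2(11) = -15 ✓
  (2) 7 > 5 ✓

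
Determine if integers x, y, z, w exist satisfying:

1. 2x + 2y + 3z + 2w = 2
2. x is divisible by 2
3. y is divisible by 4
Yes

Take x = 0, y = 0, z = 0, w = 1. Substituting into each constraint:
  (1) 2(0) + 2(0) + 3(0) + 2(1) = 2 ✓
  (2) 0 = 2 × 0, remainder 0 ✓
  (3) 0 = 4 × 0, remainder 0 ✓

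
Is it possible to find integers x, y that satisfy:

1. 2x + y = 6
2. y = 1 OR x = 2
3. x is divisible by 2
Yes

Take x = 2, y = 2. Substituting into each constraint:
  (1) 2(2) + 2 = 6 ✓
  (2) x = 2, target 2 ✓ (second branch holds)
  (3) 2 = 2 × 1, remainder 0 ✓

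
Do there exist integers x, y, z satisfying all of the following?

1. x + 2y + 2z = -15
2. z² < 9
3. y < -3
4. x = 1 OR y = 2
Yes

Take x = 1, y = -8, z = 0. Substituting into each constraint:
  (1) 1 + 2(-8) + 2(0) = -15 ✓
  (2) z² = (0)² = 0, and 0 < 9 ✓
  (3) -8 < -3 ✓
  (4) x = 1, target 1 ✓ (first branch holds)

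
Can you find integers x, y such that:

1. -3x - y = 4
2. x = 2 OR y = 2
Yes

Take x = 2, y = -10. Substituting into each constraint:
  (1) -3(2) + 10 = 4 ✓
  (2) x = 2, target 2 ✓ (first branch holds)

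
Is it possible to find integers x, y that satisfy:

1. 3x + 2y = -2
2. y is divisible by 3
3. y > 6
No

A contradictory subset is {3x + 2y = -2, y is divisible by 3}. No integer assignment can satisfy these jointly:

  - 3x + 2y = -2: is a linear equation tying the variables together
  - y is divisible by 3: restricts y to multiples of 3

Modular obstruction: writing y = 3y', every remaining term of the linear equation is divisible by 3, so the left side is ≡ 0 (mod 3); but the right side -2 ≡ 1 (mod 3). No integers can satisfy it.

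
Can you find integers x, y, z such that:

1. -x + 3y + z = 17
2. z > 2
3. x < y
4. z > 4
Yes

Take x = -1, y = 0, z = 16. Substituting into each constraint:
  (1) 1 + 3(0) + 16 = 17 ✓
  (2) 16 > 2 ✓
  (3) -1 < 0 ✓
  (4) 16 > 4 ✓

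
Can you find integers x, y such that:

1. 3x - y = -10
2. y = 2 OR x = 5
Yes

Take x = 5, y = 25. Substituting into each constraint:
  (1) 3(5) + (-25) = -10 ✓
  (2) x = 5, target 5 ✓ (second branch holds)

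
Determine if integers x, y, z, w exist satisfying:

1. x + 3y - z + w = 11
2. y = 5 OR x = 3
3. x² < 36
Yes

Take x = -4, y = 5, z = 0, w = 0. Substituting into each constraint:
  (1) (-4) + 3(5) + 0 + 0 = 11 ✓
  (2) y = 5, target 5 ✓ (first branch holds)
  (3) x² = (-4)² = 16, and 16 < 36 ✓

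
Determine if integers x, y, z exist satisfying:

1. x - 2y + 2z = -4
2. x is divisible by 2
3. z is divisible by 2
Yes

Take x = 0, y = 2, z = 0. Substituting into each constraint:
  (1) 0 - 2(2) + 2(0) = -4 ✓
  (2) 0 = 2 × 0, remainder 0 ✓
  (3) 0 = 2 × 0, remainder 0 ✓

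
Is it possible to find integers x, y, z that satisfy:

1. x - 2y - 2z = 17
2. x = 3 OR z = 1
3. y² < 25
Yes

Take x = 3, y = 0, z = -7. Substituting into each constraint:
  (1) 3 - 2(0) - 2(-7) = 17 ✓
  (2) x = 3, target 3 ✓ (first branch holds)
  (3) y² = (0)² = 0, and 0 < 25 ✓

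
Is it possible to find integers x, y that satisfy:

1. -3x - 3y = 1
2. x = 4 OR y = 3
No

Even the single constraint (-3x - 3y = 1) is infeasible over the integers.

  - -3x - 3y = 1: every term on the left is divisible by 3, so the LHS ≡ 0 (mod 3), but the RHS 1 is not — no integer solution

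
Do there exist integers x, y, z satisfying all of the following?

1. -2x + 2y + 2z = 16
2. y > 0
Yes

Take x = 0, y = 1, z = 7. Substituting into each constraint:
  (1) -2(0) + 2(1) + 2(7) = 16 ✓
  (2) 1 > 0 ✓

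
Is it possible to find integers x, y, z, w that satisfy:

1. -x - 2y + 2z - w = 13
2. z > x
Yes

Take x = -1, y = -6, z = 0, w = 0. Substituting into each constraint:
  (1) 1 - 2(-6) + 2(0) + 0 = 13 ✓
  (2) 0 > -1 ✓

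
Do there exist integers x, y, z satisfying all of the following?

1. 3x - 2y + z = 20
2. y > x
Yes

Take x = 0, y = 1, z = 22. Substituting into each constraint:
  (1) 3(0) - 2(1) + 22 = 20 ✓
  (2) 1 > 0 ✓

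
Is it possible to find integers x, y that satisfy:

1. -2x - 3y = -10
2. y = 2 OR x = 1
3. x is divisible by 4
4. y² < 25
No

A contradictory subset is {-2x - 3y = -10, y = 2 OR x = 1, x is divisible by 4}. No integer assignment can satisfy these jointly:

  - -2x - 3y = -10: is a linear equation tying the variables together
  - y = 2 OR x = 1: forces a choice: either y = 2 or x = 1
  - x is divisible by 4: restricts x to multiples of 4

Split on the disjunction (y = 2 OR x = 1):
  • If y = 2: with y = 2, writing x = 4x', every remaining term of the linear equation is divisible by 8, so the left side is ≡ 0 (mod 8); but the right side -4 ≡ 4 (mod 8). No integers can satisfy it.
  • If x = 1: this contradicts the divisibility constraint — 1 is not a multiple of 4.
Both branches are infeasible, so the system has no integer solution.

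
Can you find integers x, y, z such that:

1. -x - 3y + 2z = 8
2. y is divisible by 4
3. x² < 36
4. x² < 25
Yes

Take x = 0, y = 0, z = 4. Substituting into each constraint:
  (1) 0 - 3(0) + 2(4) = 8 ✓
  (2) 0 = 4 × 0, remainder 0 ✓
  (3) x² = (0)² = 0, and 0 < 36 ✓
  (4) x² = (0)² = 0, and 0 < 25 ✓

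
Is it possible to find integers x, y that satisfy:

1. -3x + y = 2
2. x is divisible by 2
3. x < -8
Yes

Take x = -10, y = -28. Substituting into each constraint:
  (1) -3(-10) + (-28) = 2 ✓
  (2) -10 = 2 × -5, remainder 0 ✓
  (3) -10 < -8 ✓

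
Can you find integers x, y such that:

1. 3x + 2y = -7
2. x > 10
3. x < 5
No

A contradictory subset is {x > 10, x < 5}. No integer assignment can satisfy these jointly:

  - x > 10: bounds one variable relative to a constant
  - x < 5: bounds one variable relative to a constant

Direct contradiction: the bounds on x require x ≥ 11 and x ≤ 4 simultaneously, which is empty.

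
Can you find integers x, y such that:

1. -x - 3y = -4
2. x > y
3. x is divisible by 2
Yes

Take x = 4, y = 0. Substituting into each constraint:
  (1) (-4) - 3(0) = -4 ✓
  (2) 4 > 0 ✓
  (3) 4 = 2 × 2, remainder 0 ✓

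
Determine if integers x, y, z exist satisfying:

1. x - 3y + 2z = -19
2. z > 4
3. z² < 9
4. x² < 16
No

A contradictory subset is {z > 4, z² < 9}. No integer assignment can satisfy these jointly:

  - z > 4: bounds one variable relative to a constant
  - z² < 9: restricts z to |z| ≤ 2

Direct contradiction: the bounds on z require z ≥ 5 and z ≤ 2 simultaneously, which is empty.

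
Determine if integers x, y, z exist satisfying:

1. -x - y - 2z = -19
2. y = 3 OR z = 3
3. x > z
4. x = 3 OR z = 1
Yes

Take x = 14, y = 3, z = 1. Substituting into each constraint:
  (1) (-14) + (-3) - 2(1) = -19 ✓
  (2) y = 3, target 3 ✓ (first branch holds)
  (3) 14 > 1 ✓
  (4) z = 1, target 1 ✓ (second branch holds)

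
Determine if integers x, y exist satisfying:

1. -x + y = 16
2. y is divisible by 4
Yes

Take x = -16, y = 0. Substituting into each constraint:
  (1) 16 + 0 = 16 ✓
  (2) 0 = 4 × 0, remainder 0 ✓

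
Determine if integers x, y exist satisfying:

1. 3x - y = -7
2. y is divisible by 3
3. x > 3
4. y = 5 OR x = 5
No

A contradictory subset is {3x - y = -7, y is divisible by 3}. No integer assignment can satisfy these jointly:

  - 3x - y = -7: is a linear equation tying the variables together
  - y is divisible by 3: restricts y to multiples of 3

Modular obstruction: writing y = 3y', every remaining term of the linear equation is divisible by 3, so the left side is ≡ 0 (mod 3); but the right side -7 ≡ 2 (mod 3). No integers can satisfy it.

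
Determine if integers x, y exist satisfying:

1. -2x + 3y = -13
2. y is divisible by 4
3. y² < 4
No

A contradictory subset is {-2x + 3y = -13, y is divisible by 4}. No integer assignment can satisfy these jointly:

  - -2x + 3y = -13: is a linear equation tying the variables together
  - y is divisible by 4: restricts y to multiples of 4

Modular obstruction: writing y = 4y', every remaining term of the linear equation is divisible by 2, so the left side is ≡ 0 (mod 2); but the right side -13 ≡ 1 (mod 2). No integers can satisfy it.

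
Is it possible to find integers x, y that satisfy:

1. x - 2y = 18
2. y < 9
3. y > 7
Yes

Take x = 34, y = 8. Substituting into each constraint:
  (1) 34 - 2(8) = 18 ✓
  (2) 8 < 9 ✓
  (3) 8 > 7 ✓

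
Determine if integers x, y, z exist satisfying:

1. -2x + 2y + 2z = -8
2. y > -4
Yes

Take x = 0, y = 0, z = -4. Substituting into each constraint:
  (1) -2(0) + 2(0) + 2(-4) = -8 ✓
  (2) 0 > -4 ✓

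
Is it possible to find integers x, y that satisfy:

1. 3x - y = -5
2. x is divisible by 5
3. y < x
Yes

Take x = -5, y = -10. Substituting into each constraint:
  (1) 3(-5) + 10 = -5 ✓
  (2) -5 = 5 × -1, remainder 0 ✓
  (3) -10 < -5 ✓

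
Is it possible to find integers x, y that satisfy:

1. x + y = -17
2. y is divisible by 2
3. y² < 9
Yes

Take x = -17, y = 0. Substituting into each constraint:
  (1) (-17) + 0 = -17 ✓
  (2) 0 = 2 × 0, remainder 0 ✓
  (3) y² = (0)² = 0, and 0 < 9 ✓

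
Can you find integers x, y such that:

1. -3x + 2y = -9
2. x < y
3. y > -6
Yes

Take x = 11, y = 12. Substituting into each constraint:
  (1) -3(11) + 2(12) = -9 ✓
  (2) 11 < 12 ✓
  (3) 12 > -6 ✓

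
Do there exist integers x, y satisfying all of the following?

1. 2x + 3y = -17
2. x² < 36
Yes

Take x = -1, y = -5. Substituting into each constraint:
  (1) 2(-1) + 3(-5) = -17 ✓
  (2) x² = (-1)² = 1, and 1 < 36 ✓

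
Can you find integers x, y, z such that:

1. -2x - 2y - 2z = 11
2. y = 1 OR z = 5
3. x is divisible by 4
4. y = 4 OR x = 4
No

Even the single constraint (-2x - 2y - 2z = 11) is infeasible over the integers.

  - -2x - 2y - 2z = 11: every term on the left is divisible by 2, so the LHS ≡ 0 (mod 2), but the RHS 11 is not — no integer solution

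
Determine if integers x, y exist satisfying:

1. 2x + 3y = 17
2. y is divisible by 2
No

The full constraint system is jointly infeasible over the integers. Each constraint and what it forces:

  - 2x + 3y = 17: is a linear equation tying the variables together
  - y is divisible by 2: restricts y to multiples of 2

Modular obstruction: writing y = 2y', every remaining term of the linear equation is divisible by 2, so the left side is ≡ 0 (mod 2); but the right side 17 ≡ 1 (mod 2). No integers can satisfy it.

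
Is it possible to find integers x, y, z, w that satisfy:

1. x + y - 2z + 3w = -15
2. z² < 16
Yes

Take x = 0, y = 0, z = 0, w = -5. Substituting into each constraint:
  (1) 0 + 0 - 2(0) + 3(-5) = -15 ✓
  (2) z² = (0)² = 0, and 0 < 16 ✓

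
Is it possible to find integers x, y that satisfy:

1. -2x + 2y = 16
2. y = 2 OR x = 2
Yes

Take x = -6, y = 2. Substituting into each constraint:
  (1) -2(-6) + 2(2) = 16 ✓
  (2) y = 2, target 2 ✓ (first branch holds)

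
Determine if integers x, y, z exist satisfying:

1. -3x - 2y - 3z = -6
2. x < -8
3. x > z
Yes

Take x = -9, y = 33, z = -11. Substituting into each constraint:
  (1) -3(-9) - 2(33) - 3(-11) = -6 ✓
  (2) -9 < -8 ✓
  (3) -9 > -11 ✓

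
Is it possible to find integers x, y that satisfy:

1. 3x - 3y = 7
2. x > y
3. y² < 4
No

Even the single constraint (3x - 3y = 7) is infeasible over the integers.

  - 3x - 3y = 7: every term on the left is divisible by 3, so the LHS ≡ 0 (mod 3), but the RHS 7 is not — no integer solution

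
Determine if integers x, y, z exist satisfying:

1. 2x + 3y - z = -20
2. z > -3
Yes

Take x = -10, y = 0, z = 0. Substituting into each constraint:
  (1) 2(-10) + 3(0) + 0 = -20 ✓
  (2) 0 > -3 ✓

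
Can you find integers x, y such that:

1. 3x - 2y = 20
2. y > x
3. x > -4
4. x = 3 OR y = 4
No

A contradictory subset is {3x - 2y = 20, y > x, x = 3 OR y = 4}. No integer assignment can satisfy these jointly:

  - 3x - 2y = 20: is a linear equation tying the variables together
  - y > x: bounds one variable relative to another variable
  - x = 3 OR y = 4: forces a choice: either x = 3 or y = 4

Split on the disjunction (x = 3 OR y = 4):
  • If x = 3: with x = 3, every remaining term of the linear equation is divisible by 2, so the left side is ≡ 0 (mod 2); but the right side 11 ≡ 1 (mod 2). No integers can satisfy it.
  • If y = 4: with y = 4, every remaining term of the linear equation is divisible by 3, so the left side is ≡ 0 (mod 3); but the right side 28 ≡ 1 (mod 3). No integers can satisfy it.
Both branches are infeasible, so the system has no integer solution.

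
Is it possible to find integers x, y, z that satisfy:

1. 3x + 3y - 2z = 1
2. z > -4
Yes

Take x = 0, y = 1, z = 1. Substituting into each constraint:
  (1) 3(0) + 3(1) - 2(1) = 1 ✓
  (2) 1 > -4 ✓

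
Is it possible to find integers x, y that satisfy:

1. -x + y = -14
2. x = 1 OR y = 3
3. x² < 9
Yes

Take x = 1, y = -13. Substituting into each constraint:
  (1) (-1) + (-13) = -14 ✓
  (2) x = 1, target 1 ✓ (first branch holds)
  (3) x² = (1)² = 1, and 1 < 9 ✓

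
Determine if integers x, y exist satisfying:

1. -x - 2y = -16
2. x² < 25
Yes

Take x = 0, y = 8. Substituting into each constraint:
  (1) 0 - 2(8) = -16 ✓
  (2) x² = (0)² = 0, and 0 < 25 ✓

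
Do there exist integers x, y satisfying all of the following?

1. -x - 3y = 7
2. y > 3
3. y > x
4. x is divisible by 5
Yes

Take x = -25, y = 6. Substituting into each constraint:
  (1) 25 - 3(6) = 7 ✓
  (2) 6 > 3 ✓
  (3) 6 > -25 ✓
  (4) -25 = 5 × -5, remainder 0 ✓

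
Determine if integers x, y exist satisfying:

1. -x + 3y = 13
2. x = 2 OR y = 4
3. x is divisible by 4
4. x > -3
No

A contradictory subset is {-x + 3y = 13, x = 2 OR y = 4, x is divisible by 4}. No integer assignment can satisfy these jointly:

  - -x + 3y = 13: is a linear equation tying the variables together
  - x = 2 OR y = 4: forces a choice: either x = 2 or y = 4
  - x is divisible by 4: restricts x to multiples of 4

Split on the disjunction (x = 2 OR y = 4):
  • If x = 2: this contradicts the divisibility constraint — 2 is not a multiple of 4.
  • If y = 4: with y = 4, writing x = 4x', every remaining term of the linear equation is divisible by 4, so the left side is ≡ 0 (mod 4); but the right side 1 ≡ 1 (mod 4). No integers can satisfy it.
Both branches are infeasible, so the system has no integer solution.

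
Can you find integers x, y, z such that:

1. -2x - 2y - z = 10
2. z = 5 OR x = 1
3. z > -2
Yes

Take x = 1, y = -6, z = 0. Substituting into each constraint:
  (1) -2(1) - 2(-6) + 0 = 10 ✓
  (2) x = 1, target 1 ✓ (second branch holds)
  (3) 0 > -2 ✓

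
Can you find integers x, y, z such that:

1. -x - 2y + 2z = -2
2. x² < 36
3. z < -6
Yes

Take x = 0, y = -6, z = -7. Substituting into each constraint:
  (1) 0 - 2(-6) + 2(-7) = -2 ✓
  (2) x² = (0)² = 0, and 0 < 36 ✓
  (3) -7 < -6 ✓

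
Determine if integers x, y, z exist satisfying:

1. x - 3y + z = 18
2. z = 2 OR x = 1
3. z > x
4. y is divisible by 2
Yes

Take x = -2, y = -6, z = 2. Substituting into each constraint:
  (1) (-2) - 3(-6) + 2 = 18 ✓
  (2) z = 2, target 2 ✓ (first branch holds)
  (3) 2 > -2 ✓
  (4) -6 = 2 × -3, remainder 0 ✓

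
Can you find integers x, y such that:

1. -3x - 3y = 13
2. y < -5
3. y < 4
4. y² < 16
No

Even the single constraint (-3x - 3y = 13) is infeasible over the integers.

  - -3x - 3y = 13: every term on the left is divisible by 3, so the LHS ≡ 0 (mod 3), but the RHS 13 is not — no integer solution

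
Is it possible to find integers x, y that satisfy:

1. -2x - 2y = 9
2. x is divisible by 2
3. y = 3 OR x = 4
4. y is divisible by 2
No

Even the single constraint (-2x - 2y = 9) is infeasible over the integers.

  - -2x - 2y = 9: every term on the left is divisible by 2, so the LHS ≡ 0 (mod 2), but the RHS 9 is not — no integer solution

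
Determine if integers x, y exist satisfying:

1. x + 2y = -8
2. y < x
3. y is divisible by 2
Yes

Take x = 0, y = -4. Substituting into each constraint:
  (1) 0 + 2(-4) = -8 ✓
  (2) -4 < 0 ✓
  (3) -4 = 2 × -2, remainder 0 ✓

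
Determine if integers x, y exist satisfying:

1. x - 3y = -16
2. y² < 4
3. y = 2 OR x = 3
No

The full constraint system is jointly infeasible over the integers. Each constraint and what it forces:

  - x - 3y = -16: is a linear equation tying the variables together
  - y² < 4: restricts y to |y| ≤ 1
  - y = 2 OR x = 3: forces a choice: either y = 2 or x = 3

Split on the disjunction (y = 2 OR x = 3):
  • If y = 2: this contradicts y² < 4, which requires |y| ≤ 1.
  • If x = 3: with x = 3, every remaining term of the linear equation is divisible by 3, so the left side is ≡ 0 (mod 3); but the right side -19 ≡ 2 (mod 3). No integers can satisfy it.
Both branches are infeasible, so the system has no integer solution.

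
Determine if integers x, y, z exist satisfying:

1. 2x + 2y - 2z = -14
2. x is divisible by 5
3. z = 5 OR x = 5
Yes

Take x = 5, y = -8, z = 4. Substituting into each constraint:
  (1) 2(5) + 2(-8) - 2(4) = -14 ✓
  (2) 5 = 5 × 1, remainder 0 ✓
  (3) x = 5, target 5 ✓ (second branch holds)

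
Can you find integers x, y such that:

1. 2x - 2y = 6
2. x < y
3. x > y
No

A contradictory subset is {x < y, x > y}. No integer assignment can satisfy these jointly:

  - x < y: bounds one variable relative to another variable
  - x > y: bounds one variable relative to another variable

Direct contradiction: y > x and x > y cannot both hold.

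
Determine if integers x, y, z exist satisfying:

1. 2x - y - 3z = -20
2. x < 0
Yes

Take x = -1, y = 0, z = 6. Substituting into each constraint:
  (1) 2(-1) + 0 - 3(6) = -20 ✓
  (2) -1 < 0 ✓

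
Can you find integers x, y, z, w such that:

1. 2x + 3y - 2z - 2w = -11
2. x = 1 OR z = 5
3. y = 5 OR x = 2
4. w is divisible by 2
Yes

Take x = 2, y = -3, z = 5, w = -2. Substituting into each constraint:
  (1) 2(2) + 3(-3) - 2(5) - 2(-2) = -11 ✓
  (2) z = 5, target 5 ✓ (second branch holds)
  (3) x = 2, target 2 ✓ (second branch holds)
  (4) -2 = 2 × -1, remainder 0 ✓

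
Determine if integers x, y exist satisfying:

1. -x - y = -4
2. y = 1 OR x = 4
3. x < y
No

The full constraint system is jointly infeasible over the integers. Each constraint and what it forces:

  - -x - y = -4: is a linear equation tying the variables together
  - y = 1 OR x = 4: forces a choice: either y = 1 or x = 4
  - x < y: bounds one variable relative to another variable

Split on the disjunction (y = 1 OR x = 4):
  • If y = 1: the equation forces x = 3, giving (y, x) = (1, 3), which violates y > x.
  • If x = 4: the equation forces y = 0, giving (x, y) = (4, 0), which violates y > x.
Both branches are infeasible, so the system has no integer solution.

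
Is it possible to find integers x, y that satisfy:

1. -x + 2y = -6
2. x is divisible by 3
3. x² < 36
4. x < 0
No

The full constraint system is jointly infeasible over the integers. Each constraint and what it forces:

  - -x + 2y = -6: is a linear equation tying the variables together
  - x is divisible by 3: restricts x to multiples of 3
  - x² < 36: restricts x to |x| ≤ 5
  - x < 0: bounds one variable relative to a constant

The bounds confine x to {-3} with 3 | x. For each value, substitute into the equation:
  • x = -3: the equation gives 2y = -9, so y would not be an integer.
Every case fails, so no integer solution exists.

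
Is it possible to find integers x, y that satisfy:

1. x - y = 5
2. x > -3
Yes

Take x = 5, y = 0. Substituting into each constraint:
  (1) 5 + 0 = 5 ✓
  (2) 5 > -3 ✓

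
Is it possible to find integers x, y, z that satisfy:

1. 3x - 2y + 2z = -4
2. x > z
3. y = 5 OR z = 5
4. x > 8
Yes

Take x = 10, y = 22, z = 5. Substituting into each constraint:
  (1) 3(10) - 2(22) + 2(5) = -4 ✓
  (2) 10 > 5 ✓
  (3) z = 5, target 5 ✓ (second branch holds)
  (4) 10 > 8 ✓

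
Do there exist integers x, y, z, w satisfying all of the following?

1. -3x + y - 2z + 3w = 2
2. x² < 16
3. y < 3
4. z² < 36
Yes

Take x = 0, y = 2, z = 0, w = 0. Substituting into each constraint:
  (1) -3(0) + 2 - 2(0) + 3(0) = 2 ✓
  (2) x² = (0)² = 0, and 0 < 16 ✓
  (3) 2 < 3 ✓
  (4) z² = (0)² = 0, and 0 < 36 ✓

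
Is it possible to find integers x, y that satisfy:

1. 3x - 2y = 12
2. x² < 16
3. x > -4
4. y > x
No

A contradictory subset is {3x - 2y = 12, x² < 16, y > x}. No integer assignment can satisfy these jointly:

  - 3x - 2y = 12: is a linear equation tying the variables together
  - x² < 16: restricts x to |x| ≤ 3
  - y > x: bounds one variable relative to another variable

The bounds confine x to {-3, -2, -1, 0, 1, 2, 3}. For each value, substitute into the equation:
  • x = -3: the equation gives -2y = 21, so y would not be an integer.
  • x = -2: the equation forces y = -9, but y > x fails since -9 ≤ -2.
  • x = -1: the equation gives -2y = 15, so y would not be an integer.
  • x = 0: the equation forces y = -6, but y > x fails since -6 ≤ 0.
  • x = 1: the equation gives -2y = 9, so y would not be an integer.
  • x = 2: the equation forces y = -3, but y > x fails since -3 ≤ 2.
  • x = 3: the equation gives -2y = 3, so y would not be an integer.
Every case fails, so no integer solution exists.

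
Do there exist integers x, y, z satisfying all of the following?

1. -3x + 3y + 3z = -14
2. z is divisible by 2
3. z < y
No

Even the single constraint (-3x + 3y + 3z = -14) is infeasible over the integers.

  - -3x + 3y + 3z = -14: every term on the left is divisible by 3, so the LHS ≡ 0 (mod 3), but the RHS -14 is not — no integer solution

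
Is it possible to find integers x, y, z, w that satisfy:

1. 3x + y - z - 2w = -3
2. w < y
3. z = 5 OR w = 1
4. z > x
Yes

Take x = 4, y = 12, z = 5, w = 11. Substituting into each constraint:
  (1) 3(4) + 12 + (-5) - 2(11) = -3 ✓
  (2) 11 < 12 ✓
  (3) z = 5, target 5 ✓ (first branch holds)
  (4) 5 > 4 ✓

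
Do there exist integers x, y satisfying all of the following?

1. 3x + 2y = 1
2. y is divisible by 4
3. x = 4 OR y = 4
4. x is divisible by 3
No

A contradictory subset is {3x + 2y = 1, x = 4 OR y = 4, x is divisible by 3}. No integer assignment can satisfy these jointly:

  - 3x + 2y = 1: is a linear equation tying the variables together
  - x = 4 OR y = 4: forces a choice: either x = 4 or y = 4
  - x is divisible by 3: restricts x to multiples of 3

Split on the disjunction (x = 4 OR y = 4):
  • If x = 4: this contradicts the divisibility constraint — 4 is not a multiple of 3.
  • If y = 4: with y = 4, writing x = 3x', every remaining term of the linear equation is divisible by 9, so the left side is ≡ 0 (mod 9); but the right side -7 ≡ 2 (mod 9). No integers can satisfy it.
Both branches are infeasible, so the system has no integer solution.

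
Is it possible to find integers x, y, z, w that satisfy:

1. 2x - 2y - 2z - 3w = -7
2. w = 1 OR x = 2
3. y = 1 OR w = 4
Yes

Take x = 3, y = 1, z = 4, w = 1. Substituting into each constraint:
  (1) 2(3) - 2(1) - 2(4) - 3(1) = -7 ✓
  (2) w = 1, target 1 ✓ (first branch holds)
  (3) y = 1, target 1 ✓ (first branch holds)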